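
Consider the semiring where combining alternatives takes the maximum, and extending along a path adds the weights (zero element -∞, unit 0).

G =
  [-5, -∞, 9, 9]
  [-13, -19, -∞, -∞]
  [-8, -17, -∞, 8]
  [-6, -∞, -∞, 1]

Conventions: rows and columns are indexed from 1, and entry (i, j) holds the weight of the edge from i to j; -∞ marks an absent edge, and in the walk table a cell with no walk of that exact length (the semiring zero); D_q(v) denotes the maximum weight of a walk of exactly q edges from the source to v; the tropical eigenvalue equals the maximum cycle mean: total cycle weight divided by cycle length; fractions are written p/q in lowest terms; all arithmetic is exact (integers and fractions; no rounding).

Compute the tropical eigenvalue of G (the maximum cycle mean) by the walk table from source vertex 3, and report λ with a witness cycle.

q=0: [-∞, -∞, 0, -∞]
q=1: [-8, -17, -∞, 8]
q=2: [2, -36, 1, 9]
q=3: [3, -16, 11, 11]
q=4: [5, -6, 12, 19]
Optimal cycle mean attained by: cycle 1->3->4->1, total 9 + 8 + (-6), length 3.
Answer: λ = 11/3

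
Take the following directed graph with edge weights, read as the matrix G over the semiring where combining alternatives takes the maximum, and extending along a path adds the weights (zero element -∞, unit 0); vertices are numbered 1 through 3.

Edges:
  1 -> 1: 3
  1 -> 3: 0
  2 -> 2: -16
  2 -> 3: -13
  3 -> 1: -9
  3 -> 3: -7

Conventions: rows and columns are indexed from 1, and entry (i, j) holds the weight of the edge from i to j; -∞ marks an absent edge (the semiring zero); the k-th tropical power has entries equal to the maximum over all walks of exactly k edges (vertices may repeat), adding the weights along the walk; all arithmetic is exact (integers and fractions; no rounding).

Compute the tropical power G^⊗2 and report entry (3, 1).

G^⊗2:
  [6, -∞, 3]
  [-22, -32, -20]
  [-6, -∞, -9]
Key observation: the optimum is the walk 3->1->1, with weight (-9) + 3 = -6.
Optimal value attained by: walk 3->1->1.
Answer: (G^⊗2)[3][1] = -6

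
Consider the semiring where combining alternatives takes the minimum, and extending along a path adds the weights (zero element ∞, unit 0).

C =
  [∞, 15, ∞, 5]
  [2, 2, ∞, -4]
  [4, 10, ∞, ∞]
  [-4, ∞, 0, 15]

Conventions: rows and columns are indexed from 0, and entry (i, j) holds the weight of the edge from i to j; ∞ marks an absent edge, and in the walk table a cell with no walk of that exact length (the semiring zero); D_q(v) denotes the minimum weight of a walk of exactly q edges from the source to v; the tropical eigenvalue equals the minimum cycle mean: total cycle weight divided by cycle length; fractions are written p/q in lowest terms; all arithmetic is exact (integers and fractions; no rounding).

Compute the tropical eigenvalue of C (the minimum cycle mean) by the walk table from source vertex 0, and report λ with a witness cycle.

q=0: [0, ∞, ∞, ∞]
q=1: [∞, 15, ∞, 5]
q=2: [1, 17, 5, 11]
q=3: [7, 15, 11, 6]
q=4: [2, 17, 6, 11]
Optimal cycle mean attained by: cycle 0->3->0, total 5 + (-4), length 2.
Answer: λ = 1/2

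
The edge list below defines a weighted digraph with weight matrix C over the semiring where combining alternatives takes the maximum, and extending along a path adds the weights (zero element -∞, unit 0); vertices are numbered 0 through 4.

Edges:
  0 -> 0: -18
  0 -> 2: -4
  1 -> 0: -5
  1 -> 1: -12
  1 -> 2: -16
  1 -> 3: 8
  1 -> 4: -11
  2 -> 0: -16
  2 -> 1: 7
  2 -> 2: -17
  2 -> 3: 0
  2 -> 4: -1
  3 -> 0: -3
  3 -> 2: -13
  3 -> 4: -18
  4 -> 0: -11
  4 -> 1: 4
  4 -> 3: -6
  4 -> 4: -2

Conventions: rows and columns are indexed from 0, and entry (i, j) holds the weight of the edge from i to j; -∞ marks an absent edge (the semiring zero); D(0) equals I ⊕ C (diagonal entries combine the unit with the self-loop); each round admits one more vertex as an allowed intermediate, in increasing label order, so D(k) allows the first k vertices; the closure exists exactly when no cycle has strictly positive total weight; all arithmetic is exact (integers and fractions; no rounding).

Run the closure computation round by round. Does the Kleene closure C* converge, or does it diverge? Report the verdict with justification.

D(0):
  [0, -∞, -4, -∞, -∞]
  [-5, 0, -16, 8, -11]
  [-16, 7, 0, 0, -1]
  [-3, -∞, -13, 0, -18]
  [-11, 4, -∞, -6, 0]
D(1):
  [0, -∞, -4, -∞, -∞]
  [-5, 0, -9, 8, -11]
  [-16, 7, 0, 0, -1]
  [-3, -∞, -7, 0, -18]
  [-11, 4, -15, -6, 0]
D(2):
  [0, -∞, -4, -∞, -∞]
  [-5, 0, -9, 8, -11]
  [2, 7, 0, 15, -1]
  [-3, -∞, -7, 0, -18]
  [-1, 4, -5, 12, 0]
Detection: at round 3, diagonal entry (3, 3) turns strictly positive.
Key observation: the cycle 3->0->2->1->3 has total weight (-3) + (-4) + 7 + 8, which is strictly positive.
Answer: DIVERGES — positive cycle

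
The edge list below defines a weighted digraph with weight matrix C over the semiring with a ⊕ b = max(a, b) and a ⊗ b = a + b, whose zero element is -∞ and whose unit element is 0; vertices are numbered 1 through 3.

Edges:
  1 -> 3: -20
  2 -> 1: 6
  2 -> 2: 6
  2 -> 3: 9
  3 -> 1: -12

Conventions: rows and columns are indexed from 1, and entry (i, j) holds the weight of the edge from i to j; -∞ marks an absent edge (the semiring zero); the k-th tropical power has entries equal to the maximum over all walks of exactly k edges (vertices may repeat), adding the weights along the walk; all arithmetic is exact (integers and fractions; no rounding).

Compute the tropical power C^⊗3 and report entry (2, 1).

C^⊗2:
  [-32, -∞, -∞]
  [12, 12, 15]
  [-∞, -∞, -32]
C^⊗3:
  [-∞, -∞, -52]
  [18, 18, 21]
  [-44, -∞, -∞]
Key observation: the optimum is the walk 2->2->2->1, with weight 6 + 6 + 6 = 18.
Optimal value attained by: walk 2->2->2->1.
Answer: (C^⊗3)[2][1] = 18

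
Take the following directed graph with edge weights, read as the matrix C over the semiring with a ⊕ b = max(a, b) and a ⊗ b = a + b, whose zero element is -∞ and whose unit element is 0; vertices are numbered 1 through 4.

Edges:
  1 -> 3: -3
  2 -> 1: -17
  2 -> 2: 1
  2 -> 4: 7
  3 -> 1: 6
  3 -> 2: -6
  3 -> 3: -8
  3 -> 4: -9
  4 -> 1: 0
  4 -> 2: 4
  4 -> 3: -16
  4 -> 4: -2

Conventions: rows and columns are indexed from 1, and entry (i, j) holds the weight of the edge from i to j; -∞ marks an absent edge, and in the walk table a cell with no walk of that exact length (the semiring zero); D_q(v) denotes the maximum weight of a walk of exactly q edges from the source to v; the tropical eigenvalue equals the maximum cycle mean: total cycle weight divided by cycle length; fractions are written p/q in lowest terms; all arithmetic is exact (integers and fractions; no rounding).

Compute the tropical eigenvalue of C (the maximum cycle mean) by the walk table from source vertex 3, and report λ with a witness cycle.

q=0: [-∞, -∞, 0, -∞]
q=1: [6, -6, -8, -9]
q=2: [-2, -5, 3, 1]
q=3: [9, 5, -5, 2]
q=4: [2, 6, 6, 12]
Optimal cycle mean attained by: cycle 2->4->2, total 7 + 4, length 2.
Answer: λ = 11/2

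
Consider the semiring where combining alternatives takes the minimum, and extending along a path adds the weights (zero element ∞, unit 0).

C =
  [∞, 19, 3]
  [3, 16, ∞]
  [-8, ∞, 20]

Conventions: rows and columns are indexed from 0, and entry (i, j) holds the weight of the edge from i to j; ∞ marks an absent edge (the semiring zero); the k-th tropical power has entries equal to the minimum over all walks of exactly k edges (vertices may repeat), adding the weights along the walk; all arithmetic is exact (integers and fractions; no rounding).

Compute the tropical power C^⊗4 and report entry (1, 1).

C^⊗2:
  [-5, 35, 23]
  [19, 22, 6]
  [12, 11, -5]
C^⊗3:
  [15, 14, -2]
  [-2, 38, 22]
  [-13, 27, 15]
C^⊗4:
  [-10, 30, 18]
  [14, 17, 1]
  [7, 6, -10]
Key observation: the optimum is the walk 1->0->2->0->1, with weight 3 + 3 + (-8) + 19 = 17.
Optimal value attained by: walk 1->0->2->0->1.
Answer: (C^⊗4)[1][1] = 17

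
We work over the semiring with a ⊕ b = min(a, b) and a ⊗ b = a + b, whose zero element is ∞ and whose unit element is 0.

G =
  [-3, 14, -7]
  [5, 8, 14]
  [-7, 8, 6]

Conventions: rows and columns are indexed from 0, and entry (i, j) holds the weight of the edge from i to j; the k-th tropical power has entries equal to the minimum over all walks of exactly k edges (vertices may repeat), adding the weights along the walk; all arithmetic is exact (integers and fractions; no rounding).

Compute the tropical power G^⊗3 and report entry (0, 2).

G^⊗2:
  [-14, 1, -10]
  [2, 16, -2]
  [-10, 7, -14]
G^⊗3:
  [-17, -2, -21]
  [-9, 6, -5]
  [-21, -6, -17]
Key observation: the optimum is the walk 0->2->0->2, with weight (-7) + (-7) + (-7) = -21.
Optimal value attained by: walk 0->2->0->2.
Answer: (G^⊗3)[0][2] = -21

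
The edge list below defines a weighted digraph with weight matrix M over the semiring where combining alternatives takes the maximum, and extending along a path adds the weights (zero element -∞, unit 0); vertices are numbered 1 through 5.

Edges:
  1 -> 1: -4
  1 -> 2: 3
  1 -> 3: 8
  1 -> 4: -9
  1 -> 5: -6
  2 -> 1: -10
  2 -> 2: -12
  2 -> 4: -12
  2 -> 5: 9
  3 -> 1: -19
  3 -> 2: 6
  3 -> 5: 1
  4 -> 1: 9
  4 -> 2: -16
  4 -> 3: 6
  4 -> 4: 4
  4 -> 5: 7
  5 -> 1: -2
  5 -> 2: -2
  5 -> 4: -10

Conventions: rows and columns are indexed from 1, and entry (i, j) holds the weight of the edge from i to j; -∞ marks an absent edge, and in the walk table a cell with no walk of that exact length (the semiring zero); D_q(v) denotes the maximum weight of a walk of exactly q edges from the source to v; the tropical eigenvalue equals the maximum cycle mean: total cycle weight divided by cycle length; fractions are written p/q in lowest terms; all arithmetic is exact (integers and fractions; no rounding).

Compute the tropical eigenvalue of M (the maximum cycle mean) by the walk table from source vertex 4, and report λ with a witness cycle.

q=0: [-∞, -∞, -∞, 0, -∞]
q=1: [9, -16, 6, 4, 7]
q=2: [13, 12, 17, 8, 11]
q=3: [17, 23, 21, 12, 21]
q=4: [21, 27, 25, 16, 32]
q=5: [30, 31, 29, 22, 36]
Optimal cycle mean attained by: cycle 1->3->2->5->1, total 8 + 6 + 9 + (-2), length 4.
Answer: λ = 21/4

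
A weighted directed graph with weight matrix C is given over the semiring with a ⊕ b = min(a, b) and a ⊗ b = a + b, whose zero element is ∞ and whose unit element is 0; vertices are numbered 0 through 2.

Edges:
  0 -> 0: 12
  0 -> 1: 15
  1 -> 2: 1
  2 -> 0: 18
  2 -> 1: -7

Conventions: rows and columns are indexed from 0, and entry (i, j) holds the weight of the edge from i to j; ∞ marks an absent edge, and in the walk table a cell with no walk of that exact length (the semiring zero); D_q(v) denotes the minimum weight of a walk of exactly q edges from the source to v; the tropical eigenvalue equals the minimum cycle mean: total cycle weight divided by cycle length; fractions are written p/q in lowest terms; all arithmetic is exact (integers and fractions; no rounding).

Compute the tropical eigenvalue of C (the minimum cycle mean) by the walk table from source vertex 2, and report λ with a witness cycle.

q=0: [∞, ∞, 0]
q=1: [18, -7, ∞]
q=2: [30, 33, -6]
q=3: [12, -13, 34]
Optimal cycle mean attained by: cycle 1->2->1, total 1 + (-7), length 2.
Answer: λ = -3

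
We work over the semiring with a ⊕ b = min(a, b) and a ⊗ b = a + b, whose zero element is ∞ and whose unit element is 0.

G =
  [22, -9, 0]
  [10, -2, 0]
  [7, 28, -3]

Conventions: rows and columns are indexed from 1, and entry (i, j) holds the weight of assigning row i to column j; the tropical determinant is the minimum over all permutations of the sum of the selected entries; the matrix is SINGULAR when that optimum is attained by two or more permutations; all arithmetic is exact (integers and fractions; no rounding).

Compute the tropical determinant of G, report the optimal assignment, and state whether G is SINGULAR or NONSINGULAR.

σ = (1, 2, 3): 22 + (-2) + (-3) = 17
σ = (1, 3, 2): 22 + 0 + 28 = 50
σ = (2, 1, 3): (-9) + 10 + (-3) = -2
σ = (2, 3, 1): (-9) + 0 + 7 = -2
σ = (3, 1, 2): 0 + 10 + 28 = 38
σ = (3, 2, 1): 0 + (-2) + 7 = 5
Optimal value attained by: σ = (2, 1, 3).
Answer: det⊕(G) = -2; verdict: SINGULAR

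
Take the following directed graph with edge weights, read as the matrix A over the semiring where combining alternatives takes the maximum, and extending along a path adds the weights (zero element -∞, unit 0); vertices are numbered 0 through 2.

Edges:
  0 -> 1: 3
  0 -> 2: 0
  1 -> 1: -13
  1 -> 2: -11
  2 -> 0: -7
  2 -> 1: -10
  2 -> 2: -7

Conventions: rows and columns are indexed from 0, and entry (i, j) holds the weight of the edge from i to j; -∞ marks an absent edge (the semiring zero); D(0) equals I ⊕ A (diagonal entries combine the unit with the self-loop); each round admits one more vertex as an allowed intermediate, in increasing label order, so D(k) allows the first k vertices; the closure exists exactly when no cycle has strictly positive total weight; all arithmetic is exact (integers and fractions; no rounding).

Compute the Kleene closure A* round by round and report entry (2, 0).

D(0):
  [0, 3, 0]
  [-∞, 0, -11]
  [-7, -10, 0]
D(1):
  [0, 3, 0]
  [-∞, 0, -11]
  [-7, -4, 0]
D(2):
  [0, 3, 0]
  [-∞, 0, -11]
  [-7, -4, 0]
D(3):
  [0, 3, 0]
  [-18, 0, -11]
  [-7, -4, 0]
Answer: A*[2][0] = -7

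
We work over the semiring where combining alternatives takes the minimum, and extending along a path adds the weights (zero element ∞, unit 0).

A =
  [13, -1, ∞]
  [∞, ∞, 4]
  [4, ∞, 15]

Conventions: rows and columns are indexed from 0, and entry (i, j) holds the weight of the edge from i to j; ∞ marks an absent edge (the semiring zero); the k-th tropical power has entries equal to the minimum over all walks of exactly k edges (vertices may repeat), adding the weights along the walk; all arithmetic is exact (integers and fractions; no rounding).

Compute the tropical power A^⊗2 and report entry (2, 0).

A^⊗2:
  [26, 12, 3]
  [8, ∞, 19]
  [17, 3, 30]
Key observation: the optimum is the walk 2->0->0, with weight 4 + 13 = 17.
Optimal value attained by: walk 2->0->0.
Answer: (A^⊗2)[2][0] = 17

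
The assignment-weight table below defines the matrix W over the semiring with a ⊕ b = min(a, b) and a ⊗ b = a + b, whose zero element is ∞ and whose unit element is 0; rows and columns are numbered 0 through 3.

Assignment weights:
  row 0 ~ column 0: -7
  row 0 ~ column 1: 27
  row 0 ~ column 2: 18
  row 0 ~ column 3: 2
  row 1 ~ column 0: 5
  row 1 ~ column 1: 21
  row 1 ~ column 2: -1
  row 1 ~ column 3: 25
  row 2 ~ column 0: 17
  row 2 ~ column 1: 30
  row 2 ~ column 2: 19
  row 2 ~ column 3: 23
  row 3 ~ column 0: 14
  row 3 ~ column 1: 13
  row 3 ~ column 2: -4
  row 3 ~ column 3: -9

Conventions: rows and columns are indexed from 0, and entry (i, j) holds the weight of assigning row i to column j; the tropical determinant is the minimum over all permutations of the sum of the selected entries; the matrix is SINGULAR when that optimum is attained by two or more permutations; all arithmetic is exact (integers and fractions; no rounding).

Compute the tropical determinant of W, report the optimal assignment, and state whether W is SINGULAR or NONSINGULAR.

σ = (0, 1, 2, 3): (-7) + 21 + 19 + (-9) = 24
σ = (0, 1, 3, 2): (-7) + 21 + 23 + (-4) = 33
σ = (0, 2, 1, 3): (-7) + (-1) + 30 + (-9) = 13
σ = (0, 2, 3, 1): (-7) + (-1) + 23 + 13 = 28
σ = (0, 3, 1, 2): (-7) + 25 + 30 + (-4) = 44
σ = (0, 3, 2, 1): (-7) + 25 + 19 + 13 = 50
σ = (1, 0, 2, 3): 27 + 5 + 19 + (-9) = 42
σ = (1, 0, 3, 2): 27 + 5 + 23 + (-4) = 51
σ = (1, 2, 0, 3): 27 + (-1) + 17 + (-9) = 34
σ = (1, 2, 3, 0): 27 + (-1) + 23 + 14 = 63
σ = (1, 3, 0, 2): 27 + 25 + 17 + (-4) = 65
σ = (1, 3, 2, 0): 27 + 25 + 19 + 14 = 85
σ = (2, 0, 1, 3): 18 + 5 + 30 + (-9) = 44
σ = (2, 0, 3, 1): 18 + 5 + 23 + 13 = 59
σ = (2, 1, 0, 3): 18 + 21 + 17 + (-9) = 47
σ = (2, 1, 3, 0): 18 + 21 + 23 + 14 = 76
σ = (2, 3, 0, 1): 18 + 25 + 17 + 13 = 73
σ = (2, 3, 1, 0): 18 + 25 + 30 + 14 = 87
σ = (3, 0, 1, 2): 2 + 5 + 30 + (-4) = 33
σ = (3, 0, 2, 1): 2 + 5 + 19 + 13 = 39
σ = (3, 1, 0, 2): 2 + 21 + 17 + (-4) = 36
σ = (3, 1, 2, 0): 2 + 21 + 19 + 14 = 56
σ = (3, 2, 0, 1): 2 + (-1) + 17 + 13 = 31
σ = (3, 2, 1, 0): 2 + (-1) + 30 + 14 = 45
Optimal value attained by: σ = (0, 2, 1, 3).
Answer: det⊕(W) = 13; verdict: NONSINGULAR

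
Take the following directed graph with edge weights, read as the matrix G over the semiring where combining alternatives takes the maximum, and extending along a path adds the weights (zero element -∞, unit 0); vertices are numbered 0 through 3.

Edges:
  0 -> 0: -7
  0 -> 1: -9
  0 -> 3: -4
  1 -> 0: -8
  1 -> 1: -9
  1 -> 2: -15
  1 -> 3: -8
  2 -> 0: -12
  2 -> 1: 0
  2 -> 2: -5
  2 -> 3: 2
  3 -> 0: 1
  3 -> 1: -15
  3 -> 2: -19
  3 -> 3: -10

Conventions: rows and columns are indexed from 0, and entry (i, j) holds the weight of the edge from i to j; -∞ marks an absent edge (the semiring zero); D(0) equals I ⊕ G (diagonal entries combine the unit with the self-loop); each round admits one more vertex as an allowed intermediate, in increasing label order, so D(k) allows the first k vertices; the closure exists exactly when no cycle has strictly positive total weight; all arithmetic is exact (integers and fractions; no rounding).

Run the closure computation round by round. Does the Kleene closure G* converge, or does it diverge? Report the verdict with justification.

D(0):
  [0, -9, -∞, -4]
  [-8, 0, -15, -8]
  [-12, 0, 0, 2]
  [1, -15, -19, 0]
D(1):
  [0, -9, -∞, -4]
  [-8, 0, -15, -8]
  [-12, 0, 0, 2]
  [1, -8, -19, 0]
D(2):
  [0, -9, -24, -4]
  [-8, 0, -15, -8]
  [-8, 0, 0, 2]
  [1, -8, -19, 0]
D(3):
  [0, -9, -24, -4]
  [-8, 0, -15, -8]
  [-8, 0, 0, 2]
  [1, -8, -19, 0]
D(4):
  [0, -9, -23, -4]
  [-7, 0, -15, -8]
  [3, 0, 0, 2]
  [1, -8, -19, 0]
Key observation: every diagonal entry stays at the unit through all rounds, so no improving cycle exists.
Answer: CONVERGES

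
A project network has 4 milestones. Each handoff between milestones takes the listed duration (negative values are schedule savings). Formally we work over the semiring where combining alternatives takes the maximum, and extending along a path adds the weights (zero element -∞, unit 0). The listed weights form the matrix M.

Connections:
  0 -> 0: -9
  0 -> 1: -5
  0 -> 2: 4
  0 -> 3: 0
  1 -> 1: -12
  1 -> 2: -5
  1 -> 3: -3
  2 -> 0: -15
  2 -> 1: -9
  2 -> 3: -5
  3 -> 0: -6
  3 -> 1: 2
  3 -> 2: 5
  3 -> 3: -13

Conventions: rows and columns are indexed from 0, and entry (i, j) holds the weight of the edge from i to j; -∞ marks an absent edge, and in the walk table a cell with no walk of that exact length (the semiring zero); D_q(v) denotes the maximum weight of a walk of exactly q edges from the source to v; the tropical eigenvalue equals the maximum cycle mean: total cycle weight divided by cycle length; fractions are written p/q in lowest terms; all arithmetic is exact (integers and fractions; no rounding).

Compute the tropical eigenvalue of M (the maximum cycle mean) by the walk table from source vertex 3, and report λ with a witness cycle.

q=0: [-∞, -∞, -∞, 0]
q=1: [-6, 2, 5, -13]
q=2: [-10, -4, -2, 0]
q=3: [-6, 2, 5, -7]
q=4: [-10, -4, -2, 0]
Optimal cycle mean attained by: cycle 2->3->2, total (-5) + 5, length 2.
Answer: λ = 0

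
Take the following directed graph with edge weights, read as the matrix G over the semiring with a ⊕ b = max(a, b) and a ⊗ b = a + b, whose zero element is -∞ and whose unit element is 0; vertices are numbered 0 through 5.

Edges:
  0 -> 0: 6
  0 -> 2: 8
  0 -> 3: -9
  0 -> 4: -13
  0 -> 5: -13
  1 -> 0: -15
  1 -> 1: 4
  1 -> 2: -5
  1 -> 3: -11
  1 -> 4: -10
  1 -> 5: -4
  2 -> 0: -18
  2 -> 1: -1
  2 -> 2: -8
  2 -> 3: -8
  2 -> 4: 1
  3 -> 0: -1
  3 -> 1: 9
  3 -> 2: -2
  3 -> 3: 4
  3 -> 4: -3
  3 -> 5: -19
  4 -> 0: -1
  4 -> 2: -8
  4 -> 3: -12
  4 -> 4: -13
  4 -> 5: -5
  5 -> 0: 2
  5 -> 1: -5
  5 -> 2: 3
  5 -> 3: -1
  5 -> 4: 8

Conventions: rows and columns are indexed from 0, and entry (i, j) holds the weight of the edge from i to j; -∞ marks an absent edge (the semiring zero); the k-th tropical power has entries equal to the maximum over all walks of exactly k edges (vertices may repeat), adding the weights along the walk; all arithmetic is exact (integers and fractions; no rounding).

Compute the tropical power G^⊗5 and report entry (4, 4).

G^⊗2:
  [12, 7, 14, 0, 9, -7]
  [-2, 8, -1, -5, 4, 0]
  [0, 3, -6, -4, -7, -4]
  [5, 13, 7, 8, 1, 5]
  [5, -3, 7, -6, 3, -14]
  [8, 8, 10, 3, 4, 3]
G^⊗3:
  [18, 13, 20, 6, 15, 4]
  [4, 12, 6, -1, 8, 4]
  [6, 7, 8, 0, 4, -1]
  [11, 17, 13, 12, 13, 9]
  [11, 6, 13, -1, 8, -2]
  [14, 12, 16, 7, 11, 4]
G^⊗4:
  [24, 19, 26, 12, 21, 10]
  [10, 16, 12, 3, 12, 8]
  [12, 11, 14, 4, 9, 3]
  [17, 21, 19, 16, 17, 13]
  [17, 12, 19, 5, 14, 3]
  [20, 16, 22, 11, 17, 8]
G^⊗5:
  [30, 25, 32, 18, 27, 16]
  [16, 20, 18, 7, 16, 12]
  [18, 15, 20, 8, 15, 7]
  [23, 25, 25, 20, 21, 17]
  [23, 18, 25, 11, 20, 9]
  [26, 21, 28, 15, 23, 12]
Key observation: the optimum is the walk 4->0->0->0->2->4, with weight (-1) + 6 + 6 + 8 + 1 = 20.
Optimal value attained by: walk 4->0->0->0->2->4.
Answer: (G^⊗5)[4][4] = 20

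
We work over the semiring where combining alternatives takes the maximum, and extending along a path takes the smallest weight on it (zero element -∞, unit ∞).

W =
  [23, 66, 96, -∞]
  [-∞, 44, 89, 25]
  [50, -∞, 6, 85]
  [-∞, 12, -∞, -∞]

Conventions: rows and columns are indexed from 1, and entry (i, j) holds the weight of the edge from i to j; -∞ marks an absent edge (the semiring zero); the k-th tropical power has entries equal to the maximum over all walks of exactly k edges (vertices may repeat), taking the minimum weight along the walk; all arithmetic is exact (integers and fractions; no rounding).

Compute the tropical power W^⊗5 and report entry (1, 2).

W^⊗2:
  [50, 44, 66, 85]
  [50, 44, 44, 85]
  [23, 50, 50, 6]
  [-∞, 12, 12, 12]
W^⊗3:
  [50, 50, 50, 66]
  [44, 50, 50, 44]
  [50, 44, 50, 50]
  [12, 12, 12, 12]
W^⊗4:
  [50, 50, 50, 50]
  [50, 44, 50, 50]
  [50, 50, 50, 50]
  [12, 12, 12, 12]
W^⊗5:
  [50, 50, 50, 50]
  [50, 50, 50, 50]
  [50, 50, 50, 50]
  [12, 12, 12, 12]
Key observation: the optimum is the walk 1->3->1->3->1->2, with weight 96 min 50 min 96 min 50 min 66 = 50.
Optimal value attained by: walk 1->3->1->3->1->2.
Answer: (W^⊗5)[1][2] = 50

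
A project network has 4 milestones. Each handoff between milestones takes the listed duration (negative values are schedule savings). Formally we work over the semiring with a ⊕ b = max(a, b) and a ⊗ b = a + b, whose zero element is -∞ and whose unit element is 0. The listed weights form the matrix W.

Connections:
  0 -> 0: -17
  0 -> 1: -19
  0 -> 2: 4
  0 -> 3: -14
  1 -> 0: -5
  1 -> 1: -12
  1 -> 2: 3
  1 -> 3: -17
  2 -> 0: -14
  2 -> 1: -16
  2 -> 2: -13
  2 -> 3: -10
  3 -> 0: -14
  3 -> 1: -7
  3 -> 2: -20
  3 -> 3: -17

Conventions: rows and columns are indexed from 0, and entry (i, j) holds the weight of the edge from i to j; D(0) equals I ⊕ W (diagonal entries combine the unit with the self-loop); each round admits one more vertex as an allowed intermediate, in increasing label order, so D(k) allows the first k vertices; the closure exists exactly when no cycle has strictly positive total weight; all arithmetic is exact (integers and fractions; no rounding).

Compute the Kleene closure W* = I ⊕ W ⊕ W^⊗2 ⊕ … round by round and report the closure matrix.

D(0):
  [0, -19, 4, -14]
  [-5, 0, 3, -17]
  [-14, -16, 0, -10]
  [-14, -7, -20, 0]
D(1):
  [0, -19, 4, -14]
  [-5, 0, 3, -17]
  [-14, -16, 0, -10]
  [-14, -7, -10, 0]
D(2):
  [0, -19, 4, -14]
  [-5, 0, 3, -17]
  [-14, -16, 0, -10]
  [-12, -7, -4, 0]
D(3):
  [0, -12, 4, -6]
  [-5, 0, 3, -7]
  [-14, -16, 0, -10]
  [-12, -7, -4, 0]
D(4):
  [0, -12, 4, -6]
  [-5, 0, 3, -7]
  [-14, -16, 0, -10]
  [-12, -7, -4, 0]
Answer: W* = [[0, -12, 4, -6], [-5, 0, 3, -7], [-14, -16, 0, -10], [-12, -7, -4, 0]]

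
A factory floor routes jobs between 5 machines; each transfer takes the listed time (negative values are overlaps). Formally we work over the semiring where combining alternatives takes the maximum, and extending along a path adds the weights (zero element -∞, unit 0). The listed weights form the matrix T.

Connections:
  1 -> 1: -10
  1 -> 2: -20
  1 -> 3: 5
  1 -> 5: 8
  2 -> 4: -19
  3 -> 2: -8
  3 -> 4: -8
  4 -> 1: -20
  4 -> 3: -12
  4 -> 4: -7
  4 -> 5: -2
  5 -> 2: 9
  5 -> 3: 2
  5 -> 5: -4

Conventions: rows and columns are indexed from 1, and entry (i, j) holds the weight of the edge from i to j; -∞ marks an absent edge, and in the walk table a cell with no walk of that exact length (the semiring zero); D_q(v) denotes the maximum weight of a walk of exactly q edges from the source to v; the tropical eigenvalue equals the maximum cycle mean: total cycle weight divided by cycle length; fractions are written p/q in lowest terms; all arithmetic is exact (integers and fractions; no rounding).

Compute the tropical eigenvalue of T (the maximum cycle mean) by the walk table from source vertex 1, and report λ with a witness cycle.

q=0: [0, -∞, -∞, -∞, -∞]
q=1: [-10, -20, 5, -∞, 8]
q=2: [-20, 17, 10, -3, 4]
q=3: [-23, 13, 6, 2, 0]
q=4: [-18, 9, 2, -2, 0]
q=5: [-22, 9, 2, -6, -4]
Optimal cycle mean attained by: cycle 3->4->5->3, total (-8) + (-2) + 2, length 3.
Answer: λ = -8/3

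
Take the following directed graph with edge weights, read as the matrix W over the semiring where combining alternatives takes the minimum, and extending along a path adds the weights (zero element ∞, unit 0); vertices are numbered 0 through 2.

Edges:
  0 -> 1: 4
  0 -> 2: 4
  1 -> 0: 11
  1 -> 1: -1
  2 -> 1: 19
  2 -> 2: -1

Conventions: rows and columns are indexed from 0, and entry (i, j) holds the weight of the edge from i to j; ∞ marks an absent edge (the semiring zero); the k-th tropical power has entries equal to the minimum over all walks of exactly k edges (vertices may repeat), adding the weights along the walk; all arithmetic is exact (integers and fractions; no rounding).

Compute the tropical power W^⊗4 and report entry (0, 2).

W^⊗2:
  [15, 3, 3]
  [10, -2, 15]
  [30, 18, -2]
W^⊗3:
  [14, 2, 2]
  [9, -3, 14]
  [29, 17, -3]
W^⊗4:
  [13, 1, 1]
  [8, -4, 13]
  [28, 16, -4]
Key observation: the optimum is the walk 0->2->2->2->2, with weight 4 + (-1) + (-1) + (-1) = 1.
Optimal value attained by: walk 0->2->2->2->2.
Answer: (W^⊗4)[0][2] = 1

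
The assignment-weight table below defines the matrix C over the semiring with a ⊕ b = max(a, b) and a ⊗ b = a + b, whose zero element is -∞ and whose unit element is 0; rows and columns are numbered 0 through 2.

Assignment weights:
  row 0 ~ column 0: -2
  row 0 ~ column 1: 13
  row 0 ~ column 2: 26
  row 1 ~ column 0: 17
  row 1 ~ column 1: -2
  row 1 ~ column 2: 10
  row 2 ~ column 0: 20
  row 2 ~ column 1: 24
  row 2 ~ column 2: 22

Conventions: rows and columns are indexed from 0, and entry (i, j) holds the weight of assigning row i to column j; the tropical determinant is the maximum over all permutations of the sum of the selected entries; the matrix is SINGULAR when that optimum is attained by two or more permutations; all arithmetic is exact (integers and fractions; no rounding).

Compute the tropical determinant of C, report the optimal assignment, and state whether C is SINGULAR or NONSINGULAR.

σ = (0, 1, 2): (-2) + (-2) + 22 = 18
σ = (0, 2, 1): (-2) + 10 + 24 = 32
σ = (1, 0, 2): 13 + 17 + 22 = 52
σ = (1, 2, 0): 13 + 10 + 20 = 43
σ = (2, 0, 1): 26 + 17 + 24 = 67
σ = (2, 1, 0): 26 + (-2) + 20 = 44
Optimal value attained by: σ = (2, 0, 1).
Answer: det⊕(C) = 67; verdict: NONSINGULAR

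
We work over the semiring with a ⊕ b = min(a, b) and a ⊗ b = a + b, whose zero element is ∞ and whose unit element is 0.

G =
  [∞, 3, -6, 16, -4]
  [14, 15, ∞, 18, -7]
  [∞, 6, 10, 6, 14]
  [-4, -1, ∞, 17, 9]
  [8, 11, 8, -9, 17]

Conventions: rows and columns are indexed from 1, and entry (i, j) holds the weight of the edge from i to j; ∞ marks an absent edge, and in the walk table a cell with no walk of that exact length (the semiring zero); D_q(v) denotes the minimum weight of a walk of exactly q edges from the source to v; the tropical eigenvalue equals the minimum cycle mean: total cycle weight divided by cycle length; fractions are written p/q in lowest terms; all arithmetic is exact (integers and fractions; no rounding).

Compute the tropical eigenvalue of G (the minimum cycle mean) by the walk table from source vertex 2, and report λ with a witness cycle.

q=0: [∞, 0, ∞, ∞, ∞]
q=1: [14, 15, ∞, 18, -7]
q=2: [1, 4, 1, -16, 8]
q=3: [-20, -17, -5, -1, -7]
q=4: [-5, -17, -26, -16, -24]
q=5: [-20, -20, -16, -33, -24]
Optimal cycle mean attained by: cycle 1->5->4->1, total (-4) + (-9) + (-4), length 3.
Answer: λ = -17/3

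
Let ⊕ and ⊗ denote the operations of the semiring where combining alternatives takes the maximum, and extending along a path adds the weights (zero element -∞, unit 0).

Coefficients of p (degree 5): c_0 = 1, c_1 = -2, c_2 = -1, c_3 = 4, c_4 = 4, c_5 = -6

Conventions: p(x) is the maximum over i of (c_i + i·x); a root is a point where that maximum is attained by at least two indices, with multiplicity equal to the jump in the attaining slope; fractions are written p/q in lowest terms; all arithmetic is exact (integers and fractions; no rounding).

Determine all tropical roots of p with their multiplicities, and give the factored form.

hull edge (i=0, c=1) to (i=3, c=4): slope 1, span 3
hull edge (i=3, c=4) to (i=4, c=4): slope 0, span 1
hull edge (i=4, c=4) to (i=5, c=-6): slope -10, span 1
Factored form: p(x) = -6 ⊗ (x ⊕ (-1)) ⊗ (x ⊕ (-1)) ⊗ (x ⊕ (-1)) ⊗ (x ⊕ 0) ⊗ (x ⊕ 10)
Answer: roots = -1 (mult 3), 0 (mult 1), 10 (mult 1)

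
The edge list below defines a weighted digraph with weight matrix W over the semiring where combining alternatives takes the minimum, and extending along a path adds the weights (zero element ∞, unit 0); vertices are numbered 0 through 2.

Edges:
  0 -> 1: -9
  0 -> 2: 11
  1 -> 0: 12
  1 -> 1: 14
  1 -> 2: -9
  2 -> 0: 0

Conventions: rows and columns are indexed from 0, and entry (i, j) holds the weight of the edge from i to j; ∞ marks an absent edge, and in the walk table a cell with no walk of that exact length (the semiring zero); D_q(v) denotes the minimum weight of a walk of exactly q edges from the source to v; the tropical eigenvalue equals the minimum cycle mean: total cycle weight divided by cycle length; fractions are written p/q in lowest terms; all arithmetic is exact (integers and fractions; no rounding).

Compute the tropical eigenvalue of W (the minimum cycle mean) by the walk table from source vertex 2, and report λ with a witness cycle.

q=0: [∞, ∞, 0]
q=1: [0, ∞, ∞]
q=2: [∞, -9, 11]
q=3: [3, 5, -18]
Optimal cycle mean attained by: cycle 0->1->2->0, total (-9) + (-9) + 0, length 3.
Answer: λ = -6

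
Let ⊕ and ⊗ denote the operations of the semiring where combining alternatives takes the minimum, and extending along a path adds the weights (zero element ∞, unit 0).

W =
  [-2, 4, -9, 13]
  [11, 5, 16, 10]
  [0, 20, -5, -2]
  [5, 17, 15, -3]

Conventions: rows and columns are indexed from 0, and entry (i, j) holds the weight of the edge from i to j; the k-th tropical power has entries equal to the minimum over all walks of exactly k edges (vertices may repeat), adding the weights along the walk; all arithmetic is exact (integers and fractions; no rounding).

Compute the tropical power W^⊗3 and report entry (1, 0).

W^⊗2:
  [-9, 2, -14, -11]
  [9, 10, 2, 7]
  [-5, 4, -10, -7]
  [2, 9, -4, -6]
W^⊗3:
  [-14, -5, -19, -16]
  [2, 13, -3, 0]
  [-10, -1, -15, -12]
  [-4, 6, -9, -9]
Key observation: the optimum is the walk 1->0->2->0, with weight 11 + (-9) + 0 = 2.
Optimal value attained by: walk 1->0->2->0.
Answer: (W^⊗3)[1][0] = 2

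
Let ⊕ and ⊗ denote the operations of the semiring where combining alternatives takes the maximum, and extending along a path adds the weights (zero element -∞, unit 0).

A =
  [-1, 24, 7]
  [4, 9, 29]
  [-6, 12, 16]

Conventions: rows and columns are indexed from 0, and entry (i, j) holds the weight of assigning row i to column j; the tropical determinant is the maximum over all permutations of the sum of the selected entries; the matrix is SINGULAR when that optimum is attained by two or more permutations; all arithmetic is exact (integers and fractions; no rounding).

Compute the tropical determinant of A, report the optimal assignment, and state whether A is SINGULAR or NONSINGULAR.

σ = (0, 1, 2): (-1) + 9 + 16 = 24
σ = (0, 2, 1): (-1) + 29 + 12 = 40
σ = (1, 0, 2): 24 + 4 + 16 = 44
σ = (1, 2, 0): 24 + 29 + (-6) = 47
σ = (2, 0, 1): 7 + 4 + 12 = 23
σ = (2, 1, 0): 7 + 9 + (-6) = 10
Optimal value attained by: σ = (1, 2, 0).
Answer: det⊕(A) = 47; verdict: NONSINGULAR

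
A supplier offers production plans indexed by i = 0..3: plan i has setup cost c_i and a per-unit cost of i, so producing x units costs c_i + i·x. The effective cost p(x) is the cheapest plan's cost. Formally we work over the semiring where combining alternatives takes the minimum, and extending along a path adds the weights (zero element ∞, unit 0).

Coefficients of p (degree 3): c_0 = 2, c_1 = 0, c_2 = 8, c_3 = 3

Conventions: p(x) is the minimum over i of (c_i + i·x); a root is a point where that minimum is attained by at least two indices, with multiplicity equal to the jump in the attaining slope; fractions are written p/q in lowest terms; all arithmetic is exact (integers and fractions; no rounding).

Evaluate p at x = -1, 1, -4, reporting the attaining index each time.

p(-1) = min(2+0·(-1)=2, 0+1·(-1)=-1, 8+2·(-1)=6, 3+3·(-1)=0) = -1 (attained by i=1)
p(1) = min(2+0·1=2, 0+1·1=1, 8+2·1=10, 3+3·1=6) = 1 (attained by i=1)
p(-4) = min(2+0·(-4)=2, 0+1·(-4)=-4, 8+2·(-4)=0, 3+3·(-4)=-9) = -9 (attained by i=3)
Answer: p(-1) = -1; p(1) = 1; p(-4) = -9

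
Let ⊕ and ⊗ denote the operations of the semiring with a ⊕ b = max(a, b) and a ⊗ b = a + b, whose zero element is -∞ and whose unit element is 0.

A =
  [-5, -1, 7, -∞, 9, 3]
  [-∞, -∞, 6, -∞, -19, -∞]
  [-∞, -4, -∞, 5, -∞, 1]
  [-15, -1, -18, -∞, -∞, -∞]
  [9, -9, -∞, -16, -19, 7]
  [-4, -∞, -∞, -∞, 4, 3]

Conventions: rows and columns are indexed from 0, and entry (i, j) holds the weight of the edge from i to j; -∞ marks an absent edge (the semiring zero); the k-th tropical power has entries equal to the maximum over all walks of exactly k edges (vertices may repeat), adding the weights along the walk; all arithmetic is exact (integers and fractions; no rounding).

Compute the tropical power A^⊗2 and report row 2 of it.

A^⊗2:
  [18, 3, 5, 12, 7, 16]
  [-10, 2, -∞, 11, -38, 7]
  [-3, 4, 2, -∞, 5, 4]
  [-20, -16, 5, -13, -6, -12]
  [4, 8, 16, -35, 18, 12]
  [13, -5, 3, -12, 7, 11]
Answer: row 2 of A^⊗2 = [-3, 4, 2, -∞, 5, 4]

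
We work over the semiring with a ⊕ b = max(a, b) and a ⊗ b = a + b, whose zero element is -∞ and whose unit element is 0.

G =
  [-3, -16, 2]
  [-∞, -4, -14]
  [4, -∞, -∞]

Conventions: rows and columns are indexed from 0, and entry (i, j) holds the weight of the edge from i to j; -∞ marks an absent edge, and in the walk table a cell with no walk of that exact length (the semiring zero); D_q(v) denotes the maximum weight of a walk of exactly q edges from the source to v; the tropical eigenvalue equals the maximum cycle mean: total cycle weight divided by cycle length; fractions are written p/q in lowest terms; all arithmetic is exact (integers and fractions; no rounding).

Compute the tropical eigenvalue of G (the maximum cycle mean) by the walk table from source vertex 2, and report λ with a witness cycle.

q=0: [-∞, -∞, 0]
q=1: [4, -∞, -∞]
q=2: [1, -12, 6]
q=3: [10, -15, 3]
Optimal cycle mean attained by: cycle 0->2->0, total 2 + 4, length 2.
Answer: λ = 3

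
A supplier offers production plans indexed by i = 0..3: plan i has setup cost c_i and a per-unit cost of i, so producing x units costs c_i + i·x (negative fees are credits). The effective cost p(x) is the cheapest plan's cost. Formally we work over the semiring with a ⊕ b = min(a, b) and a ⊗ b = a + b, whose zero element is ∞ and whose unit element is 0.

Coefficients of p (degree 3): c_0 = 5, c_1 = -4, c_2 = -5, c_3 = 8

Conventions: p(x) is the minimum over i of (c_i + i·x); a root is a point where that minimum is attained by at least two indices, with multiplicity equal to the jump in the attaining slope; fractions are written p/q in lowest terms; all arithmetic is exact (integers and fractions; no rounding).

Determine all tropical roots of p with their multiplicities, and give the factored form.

hull edge (i=0, c=5) to (i=1, c=-4): slope -9, span 1
hull edge (i=1, c=-4) to (i=2, c=-5): slope -1, span 1
hull edge (i=2, c=-5) to (i=3, c=8): slope 13, span 1
Factored form: p(x) = 8 ⊗ (x ⊕ (-13)) ⊗ (x ⊕ 1) ⊗ (x ⊕ 9)
Answer: roots = -13 (mult 1), 1 (mult 1), 9 (mult 1)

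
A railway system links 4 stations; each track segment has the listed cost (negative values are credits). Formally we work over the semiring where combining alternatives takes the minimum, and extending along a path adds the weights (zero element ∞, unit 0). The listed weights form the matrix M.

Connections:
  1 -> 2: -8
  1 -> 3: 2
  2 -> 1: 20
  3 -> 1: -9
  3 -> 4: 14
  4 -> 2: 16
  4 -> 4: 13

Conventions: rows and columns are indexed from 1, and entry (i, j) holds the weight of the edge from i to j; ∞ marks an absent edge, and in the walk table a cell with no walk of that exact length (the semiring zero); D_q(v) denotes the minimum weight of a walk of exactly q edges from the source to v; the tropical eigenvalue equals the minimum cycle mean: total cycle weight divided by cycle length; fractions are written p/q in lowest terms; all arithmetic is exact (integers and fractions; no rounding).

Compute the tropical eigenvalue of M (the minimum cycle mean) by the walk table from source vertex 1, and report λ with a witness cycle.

q=0: [0, ∞, ∞, ∞]
q=1: [∞, -8, 2, ∞]
q=2: [-7, ∞, ∞, 16]
q=3: [∞, -15, -5, 29]
q=4: [-14, 45, ∞, 9]
Optimal cycle mean attained by: cycle 1->3->1, total 2 + (-9), length 2.
Answer: λ = -7/2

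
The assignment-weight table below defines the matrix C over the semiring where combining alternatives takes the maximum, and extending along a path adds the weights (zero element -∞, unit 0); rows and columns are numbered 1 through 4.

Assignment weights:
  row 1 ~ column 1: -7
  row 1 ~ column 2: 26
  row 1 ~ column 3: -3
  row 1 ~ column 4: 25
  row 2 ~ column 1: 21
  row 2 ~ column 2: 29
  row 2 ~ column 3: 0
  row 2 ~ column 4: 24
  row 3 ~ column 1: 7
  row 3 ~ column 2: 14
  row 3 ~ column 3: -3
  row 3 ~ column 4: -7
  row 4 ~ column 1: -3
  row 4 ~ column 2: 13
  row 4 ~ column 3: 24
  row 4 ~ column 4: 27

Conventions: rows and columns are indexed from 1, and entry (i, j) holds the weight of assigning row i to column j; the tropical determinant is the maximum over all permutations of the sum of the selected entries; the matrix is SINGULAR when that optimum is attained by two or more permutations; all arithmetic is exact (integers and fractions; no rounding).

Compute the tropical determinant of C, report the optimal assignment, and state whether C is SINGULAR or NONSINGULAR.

σ = (1, 2, 3, 4): (-7) + 29 + (-3) + 27 = 46
σ = (1, 2, 4, 3): (-7) + 29 + (-7) + 24 = 39
σ = (1, 3, 2, 4): (-7) + 0 + 14 + 27 = 34
σ = (1, 3, 4, 2): (-7) + 0 + (-7) + 13 = -1
σ = (1, 4, 2, 3): (-7) + 24 + 14 + 24 = 55
σ = (1, 4, 3, 2): (-7) + 24 + (-3) + 13 = 27
σ = (2, 1, 3, 4): 26 + 21 + (-3) + 27 = 71
σ = (2, 1, 4, 3): 26 + 21 + (-7) + 24 = 64
σ = (2, 3, 1, 4): 26 + 0 + 7 + 27 = 60
σ = (2, 3, 4, 1): 26 + 0 + (-7) + (-3) = 16
σ = (2, 4, 1, 3): 26 + 24 + 7 + 24 = 81
σ = (2, 4, 3, 1): 26 + 24 + (-3) + (-3) = 44
σ = (3, 1, 2, 4): (-3) + 21 + 14 + 27 = 59
σ = (3, 1, 4, 2): (-3) + 21 + (-7) + 13 = 24
σ = (3, 2, 1, 4): (-3) + 29 + 7 + 27 = 60
σ = (3, 2, 4, 1): (-3) + 29 + (-7) + (-3) = 16
σ = (3, 4, 1, 2): (-3) + 24 + 7 + 13 = 41
σ = (3, 4, 2, 1): (-3) + 24 + 14 + (-3) = 32
σ = (4, 1, 2, 3): 25 + 21 + 14 + 24 = 84
σ = (4, 1, 3, 2): 25 + 21 + (-3) + 13 = 56
σ = (4, 2, 1, 3): 25 + 29 + 7 + 24 = 85
σ = (4, 2, 3, 1): 25 + 29 + (-3) + (-3) = 48
σ = (4, 3, 1, 2): 25 + 0 + 7 + 13 = 45
σ = (4, 3, 2, 1): 25 + 0 + 14 + (-3) = 36
Optimal value attained by: σ = (4, 2, 1, 3).
Answer: det⊕(C) = 85; verdict: NONSINGULAR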